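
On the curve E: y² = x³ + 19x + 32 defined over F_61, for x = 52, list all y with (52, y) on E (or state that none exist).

x³ + 19x + 32 = 141628 ≡ 47 (mod 61).
Square roots of 47 mod 61: 13 and 48 (since 13² = 169 ≡ 47).

13, 48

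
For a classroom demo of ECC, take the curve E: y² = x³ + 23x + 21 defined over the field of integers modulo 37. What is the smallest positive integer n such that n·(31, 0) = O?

2

2P: (31, 0) + (31, 0): same x and y₁ ≡ -y₂, so the sum is O.
2P = O, so the order is 2.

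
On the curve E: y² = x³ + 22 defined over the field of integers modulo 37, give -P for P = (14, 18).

-(14, 18) = (14, -18 mod 37) = (14, 19).

(14, 19)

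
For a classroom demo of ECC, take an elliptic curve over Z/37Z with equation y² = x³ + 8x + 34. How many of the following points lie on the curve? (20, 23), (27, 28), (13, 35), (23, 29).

(20, 23): 23² ≡ 11, rhs ≡ 17 → off.
(27, 28): 28² ≡ 7, rhs ≡ 27 → off.
(13, 35): 35² ≡ 4, rhs ≡ 4 → on.
(23, 29): 29² ≡ 27, rhs ≡ 27 → on.

2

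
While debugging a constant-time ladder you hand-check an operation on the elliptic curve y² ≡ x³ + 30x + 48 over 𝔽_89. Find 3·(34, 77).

(62, 5)

Write Q = (34, 77).
Repeated addition: build up to 3Q.
2Q: tangent at (34, 77): λ = (3·34² + 30)/(2·77) ≡ 27/65. 65⁻¹ ≡ 63 (mod 89), so λ ≡ 27·63 ≡ 10.
  x = λ² - 34 - 34 = 100 - 68 ≡ 32; y = λ·(34 - 32) - 77 ≡ 32. → (32, 32)
3Q: (32, 32) + (34, 77). λ = (77 - 32)/(34 - 32) ≡ 45/2 mod 89. 2⁻¹ ≡ 45 (mod 89), so λ ≡ 67.
  x = λ² - 32 - 34 = 4489 - 66 ≡ 62; y = λ·(32 - 62) - 32 ≡ 5. → (62, 5)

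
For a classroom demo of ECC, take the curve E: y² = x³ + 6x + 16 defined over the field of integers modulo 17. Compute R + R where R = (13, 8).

(0, 4)

tangent at (13, 8): λ = (3·13² + 6)/(2·8) ≡ 3/16. 16⁻¹ ≡ 16 (mod 17) since 16·16 = 256 ≡ 1, so λ ≡ 3·16 ≡ 14.
  x = λ² - 13 - 13 = 196 - 26 ≡ 0; y = λ·(13 - 0) - 8 ≡ 4. → (0, 4)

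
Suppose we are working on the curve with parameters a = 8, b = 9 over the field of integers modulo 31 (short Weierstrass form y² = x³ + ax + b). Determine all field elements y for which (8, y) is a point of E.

none

x³ + 8x + 9 = 585 ≡ 27 (mod 31).
27 is a non-residue mod 31; no y exists.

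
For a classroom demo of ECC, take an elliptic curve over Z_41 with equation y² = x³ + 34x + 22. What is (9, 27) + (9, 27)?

tangent at (9, 27): λ = (3·9² + 34)/(2·27) ≡ 31/13. 13⁻¹ ≡ 19 (mod 41) since 13·19 = 247 ≡ 1, so λ ≡ 31·19 ≡ 15.
  x = λ² - 9 - 9 = 225 - 18 ≡ 2; y = λ·(9 - 2) - 27 ≡ 37. → (2, 37)

(2, 37)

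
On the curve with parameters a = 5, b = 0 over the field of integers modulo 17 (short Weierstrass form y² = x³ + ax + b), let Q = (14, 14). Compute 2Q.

(8, 5)

tangent at (14, 14): λ = (3·14² + 5)/(2·14) ≡ 15/11. 11⁻¹ ≡ 14 (mod 17), so λ ≡ 15·14 ≡ 6.
  x = λ² - 14 - 14 = 36 - 28 ≡ 8; y = λ·(14 - 8) - 14 ≡ 5. → (8, 5)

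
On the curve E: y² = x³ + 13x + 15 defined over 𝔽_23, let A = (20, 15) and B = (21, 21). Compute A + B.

(18, 20)

(20, 15) + (21, 21). λ = (21 - 15)/(21 - 20) ≡ 6/1 mod 23. 1⁻¹ ≡ 1 (mod 23), so λ ≡ 6.
  x = λ² - 20 - 21 = 36 - 41 ≡ 18; y = λ·(20 - 18) - 15 ≡ 20. → (18, 20)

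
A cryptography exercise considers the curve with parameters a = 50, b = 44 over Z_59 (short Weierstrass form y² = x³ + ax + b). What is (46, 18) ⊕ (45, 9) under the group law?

(46, 18) + (45, 9). λ = (9 - 18)/(45 - 46) ≡ 50/58 mod 59. 58⁻¹ ≡ 58 (mod 59), so λ ≡ 9.
  x = λ² - 46 - 45 = 81 - 91 ≡ 49; y = λ·(46 - 49) - 18 ≡ 14. → (49, 14)

(49, 14)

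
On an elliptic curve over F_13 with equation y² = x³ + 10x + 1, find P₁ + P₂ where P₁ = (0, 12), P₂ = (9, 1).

(1, 8)

(0, 12) + (9, 1). λ = (1 - 12)/(9 - 0) ≡ 2/9 mod 13. 9⁻¹ ≡ 3 (mod 13), so λ ≡ 6.
  x = λ² - 0 - 9 = 36 - 9 ≡ 1; y = λ·(0 - 1) - 12 ≡ 8. → (1, 8)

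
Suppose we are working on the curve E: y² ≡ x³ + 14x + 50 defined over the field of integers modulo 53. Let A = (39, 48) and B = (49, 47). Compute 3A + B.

(49, 6)

First 3A:
Repeated addition: build up to 3A.
2A: tangent at (39, 48): λ = (3·39² + 14)/(2·48) ≡ 19/43. 43⁻¹ ≡ 37 (mod 53), so λ ≡ 19·37 ≡ 14.
  x = λ² - 39 - 39 = 196 - 78 ≡ 12; y = λ·(39 - 12) - 48 ≡ 12. → (12, 12)
3A: (12, 12) + (39, 48). λ = (48 - 12)/(39 - 12) ≡ 36/27 mod 53. 27⁻¹ ≡ 2 (mod 53) since 27·2 = 54 ≡ 1, so λ ≡ 19.
  x = λ² - 12 - 39 = 361 - 51 ≡ 45; y = λ·(12 - 45) - 12 ≡ 50. → (45, 50)
3A = (45, 50).
Finally 3A + B:
(45, 50) + (49, 47). λ = (47 - 50)/(49 - 45) ≡ 50/4 mod 53. 4⁻¹ ≡ 40 (mod 53) since 4·40 = 160 ≡ 1, so λ ≡ 39.
  x = λ² - 45 - 49 = 1521 - 94 ≡ 49; y = λ·(45 - 49) - 50 ≡ 6. → (49, 6)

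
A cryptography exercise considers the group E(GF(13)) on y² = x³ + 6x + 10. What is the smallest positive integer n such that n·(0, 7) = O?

9

2P: tangent at (0, 7): λ = (3·0² + 6)/(2·7) ≡ 6/1. 1⁻¹ ≡ 1 (mod 13) since 1·1 = 1 ≡ 1, so λ ≡ 6·1 ≡ 6.
  x = λ² - 0 - 0 = 36 - 0 ≡ 10; y = λ·(0 - 10) - 7 ≡ 11. → (10, 11)
3P: (10, 11) + (0, 7). λ = (7 - 11)/(0 - 10) ≡ 9/3 mod 13. 3⁻¹ ≡ 9 (mod 13), so λ ≡ 3.
  x = λ² - 10 - 0 = 9 - 10 ≡ 12; y = λ·(10 - 12) - 11 ≡ 9. → (12, 9)
4P: (12, 9) + (0, 7). λ = (7 - 9)/(0 - 12) ≡ 11/1 mod 13. 1⁻¹ ≡ 1 (mod 13) since 1·1 = 1 ≡ 1, so λ ≡ 11.
  x = λ² - 12 - 0 = 121 - 12 ≡ 5; y = λ·(12 - 5) - 9 ≡ 3. → (5, 3)
5P: (5, 3) + (0, 7). λ = (7 - 3)/(0 - 5) ≡ 4/8 mod 13. 8⁻¹ ≡ 5 (mod 13), so λ ≡ 7.
  x = λ² - 5 - 0 = 49 - 5 ≡ 5; y = λ·(5 - 5) - 3 ≡ 10. → (5, 10)
6P: (5, 10) + (0, 7). λ = (7 - 10)/(0 - 5) ≡ 10/8 mod 13. 8⁻¹ ≡ 5 (mod 13) since 8·5 = 40 ≡ 1, so λ ≡ 11.
  x = λ² - 5 - 0 = 121 - 5 ≡ 12; y = λ·(5 - 12) - 10 ≡ 4. → (12, 4)
7P: (12, 4) + (0, 7). λ = (7 - 4)/(0 - 12) ≡ 3/1 mod 13. 1⁻¹ ≡ 1 (mod 13), so λ ≡ 3.
  x = λ² - 12 - 0 = 9 - 12 ≡ 10; y = λ·(12 - 10) - 4 ≡ 2. → (10, 2)
8P: (10, 2) + (0, 7). λ = (7 - 2)/(0 - 10) ≡ 5/3 mod 13. 3⁻¹ ≡ 9 (mod 13) since 3·9 = 27 ≡ 1, so λ ≡ 6.
  x = λ² - 10 - 0 = 36 - 10 ≡ 0; y = λ·(10 - 0) - 2 ≡ 6. → (0, 6)
9P: (0, 6) + (0, 7): same x and y₁ ≡ -y₂, so the sum is O.
9P = O, so the order is 9.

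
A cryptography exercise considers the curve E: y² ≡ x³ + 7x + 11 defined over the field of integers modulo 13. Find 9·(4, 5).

(4, 8)

Write P = (4, 5).
Repeated addition: build up to 9P.
2P: tangent at (4, 5): λ = (3·4² + 7)/(2·5) ≡ 3/10. 10⁻¹ ≡ 4 (mod 13), so λ ≡ 3·4 ≡ 12.
  x = λ² - 4 - 4 = 144 - 8 ≡ 6; y = λ·(4 - 6) - 5 ≡ 10. → (6, 10)
3P: (6, 10) + (4, 5). λ = (5 - 10)/(4 - 6) ≡ 8/11 mod 13. 11⁻¹ ≡ 6 (mod 13) since 11·6 = 66 ≡ 1, so λ ≡ 9.
  x = λ² - 6 - 4 = 81 - 10 ≡ 6; y = λ·(6 - 6) - 10 ≡ 3. → (6, 3)
4P: (6, 3) + (4, 5). λ = (5 - 3)/(4 - 6) ≡ 2/11 mod 13. 11⁻¹ ≡ 6 (mod 13) since 11·6 = 66 ≡ 1, so λ ≡ 12.
  x = λ² - 6 - 4 = 144 - 10 ≡ 4; y = λ·(6 - 4) - 3 ≡ 8. → (4, 8)
5P: (4, 8) + (4, 5): same x and y₁ ≡ -y₂, so the sum is the point at infinity.
6P: the point at infinity + (4, 5) = (4, 5) (identity).
7P: tangent at (4, 5): λ = (3·4² + 7)/(2·5) ≡ 3/10. 10⁻¹ ≡ 4 (mod 13), so λ ≡ 3·4 ≡ 12.
  x = λ² - 4 - 4 = 144 - 8 ≡ 6; y = λ·(4 - 6) - 5 ≡ 10. → (6, 10)
8P: (6, 10) + (4, 5). λ = (5 - 10)/(4 - 6) ≡ 8/11 mod 13. 11⁻¹ ≡ 6 (mod 13), so λ ≡ 9.
  x = λ² - 6 - 4 = 81 - 10 ≡ 6; y = λ·(6 - 6) - 10 ≡ 3. → (6, 3)
9P: (6, 3) + (4, 5). λ = (5 - 3)/(4 - 6) ≡ 2/11 mod 13. 11⁻¹ ≡ 6 (mod 13), so λ ≡ 12.
  x = λ² - 6 - 4 = 144 - 10 ≡ 4; y = λ·(6 - 4) - 3 ≡ 8. → (4, 8)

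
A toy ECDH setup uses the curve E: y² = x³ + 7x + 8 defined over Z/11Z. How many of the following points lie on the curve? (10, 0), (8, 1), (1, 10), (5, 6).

2

(10, 0): 0² ≡ 0, rhs ≡ 0 → on.
(8, 1): 1² ≡ 1, rhs ≡ 4 → off.
(1, 10): 10² ≡ 1, rhs ≡ 5 → off.
(5, 6): 6² ≡ 3, rhs ≡ 3 → on.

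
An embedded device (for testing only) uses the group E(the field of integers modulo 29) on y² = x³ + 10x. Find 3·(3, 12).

(14, 19)

Write P = (3, 12).
Repeated addition: build up to 3P.
2P: tangent at (3, 12): λ = (3·3² + 10)/(2·12) ≡ 8/24. 24⁻¹ ≡ 23 (mod 29), so λ ≡ 8·23 ≡ 10.
  x = λ² - 3 - 3 = 100 - 6 ≡ 7; y = λ·(3 - 7) - 12 ≡ 6. → (7, 6)
3P: (7, 6) + (3, 12). λ = (12 - 6)/(3 - 7) ≡ 6/25 mod 29. 25⁻¹ ≡ 7 (mod 29), so λ ≡ 13.
  x = λ² - 7 - 3 = 169 - 10 ≡ 14; y = λ·(7 - 14) - 6 ≡ 19. → (14, 19)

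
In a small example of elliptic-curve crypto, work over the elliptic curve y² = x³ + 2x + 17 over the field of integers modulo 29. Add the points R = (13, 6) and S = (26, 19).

(20, 16)

(13, 6) + (26, 19). λ = (19 - 6)/(26 - 13) ≡ 13/13 mod 29. 13⁻¹ ≡ 9 (mod 29) since 13·9 = 117 ≡ 1, so λ ≡ 1.
  x = λ² - 13 - 26 = 1 - 39 ≡ 20; y = λ·(13 - 20) - 6 ≡ 16. → (20, 16)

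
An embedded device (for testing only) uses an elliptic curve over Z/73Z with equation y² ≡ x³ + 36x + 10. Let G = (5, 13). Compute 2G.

tangent at (5, 13): λ = (3·5² + 36)/(2·13) ≡ 38/26. 26⁻¹ ≡ 59 (mod 73) since 26·59 = 1534 ≡ 1, so λ ≡ 38·59 ≡ 52.
  x = λ² - 5 - 5 = 2704 - 10 ≡ 66; y = λ·(5 - 66) - 13 ≡ 27. → (66, 27)

(66, 27)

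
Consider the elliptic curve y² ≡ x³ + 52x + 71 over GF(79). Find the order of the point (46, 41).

2P: tangent at (46, 41): λ = (3·46² + 52)/(2·41) ≡ 1/3. 3⁻¹ ≡ 53 (mod 79), so λ ≡ 1·53 ≡ 53.
  x = λ² - 46 - 46 = 2809 - 92 ≡ 31; y = λ·(46 - 31) - 41 ≡ 43. → (31, 43)
3P: (31, 43) + (46, 41). λ = (41 - 43)/(46 - 31) ≡ 77/15 mod 79. 15⁻¹ ≡ 58 (mod 79) since 15·58 = 870 ≡ 1, so λ ≡ 42.
  x = λ² - 31 - 46 = 1764 - 77 ≡ 28; y = λ·(31 - 28) - 43 ≡ 4. → (28, 4)
4P: (28, 4) + (46, 41). λ = (41 - 4)/(46 - 28) ≡ 37/18 mod 79. 18⁻¹ ≡ 22 (mod 79), so λ ≡ 24.
  x = λ² - 28 - 46 = 576 - 74 ≡ 28; y = λ·(28 - 28) - 4 ≡ 75. → (28, 75)
5P: (28, 75) + (46, 41). λ = (41 - 75)/(46 - 28) ≡ 45/18 mod 79. 18⁻¹ ≡ 22 (mod 79) since 18·22 = 396 ≡ 1, so λ ≡ 42.
  x = λ² - 28 - 46 = 1764 - 74 ≡ 31; y = λ·(28 - 31) - 75 ≡ 36. → (31, 36)
6P: (31, 36) + (46, 41). λ = (41 - 36)/(46 - 31) ≡ 5/15 mod 79. 15⁻¹ ≡ 58 (mod 79), so λ ≡ 53.
  x = λ² - 31 - 46 = 2809 - 77 ≡ 46; y = λ·(31 - 46) - 36 ≡ 38. → (46, 38)
7P: (46, 38) + (46, 41): same x and y₁ ≡ -y₂, so the sum is O.
7P = O, so the order is 7.

7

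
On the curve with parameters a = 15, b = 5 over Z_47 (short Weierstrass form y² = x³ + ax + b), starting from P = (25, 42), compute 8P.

(25, 42)

Repeated addition: build up to 8P.
2P: tangent at (25, 42): λ = (3·25² + 15)/(2·42) ≡ 10/37. 37⁻¹ ≡ 14 (mod 47), so λ ≡ 10·14 ≡ 46.
  x = λ² - 25 - 25 = 2116 - 50 ≡ 45; y = λ·(25 - 45) - 42 ≡ 25. → (45, 25)
3P: (45, 25) + (25, 42). λ = (42 - 25)/(25 - 45) ≡ 17/27 mod 47. 27⁻¹ ≡ 7 (mod 47), so λ ≡ 25.
  x = λ² - 45 - 25 = 625 - 70 ≡ 38; y = λ·(45 - 38) - 25 ≡ 9. → (38, 9)
4P: (38, 9) + (25, 42). λ = (42 - 9)/(25 - 38) ≡ 33/34 mod 47. 34⁻¹ ≡ 18 (mod 47) since 34·18 = 612 ≡ 1, so λ ≡ 30.
  x = λ² - 38 - 25 = 900 - 63 ≡ 38; y = λ·(38 - 38) - 9 ≡ 38. → (38, 38)
5P: (38, 38) + (25, 42). λ = (42 - 38)/(25 - 38) ≡ 4/34 mod 47. 34⁻¹ ≡ 18 (mod 47), so λ ≡ 25.
  x = λ² - 38 - 25 = 625 - 63 ≡ 45; y = λ·(38 - 45) - 38 ≡ 22. → (45, 22)
6P: (45, 22) + (25, 42). λ = (42 - 22)/(25 - 45) ≡ 20/27 mod 47. 27⁻¹ ≡ 7 (mod 47), so λ ≡ 46.
  x = λ² - 45 - 25 = 2116 - 70 ≡ 25; y = λ·(45 - 25) - 22 ≡ 5. → (25, 5)
7P: (25, 5) + (25, 42): same x and y₁ ≡ -y₂, so the sum is ∞.
8P: ∞ + (25, 42) = (25, 42) (identity).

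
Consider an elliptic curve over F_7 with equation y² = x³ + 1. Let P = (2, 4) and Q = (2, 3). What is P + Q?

O

The two points share x = 2 and their y-coordinates satisfy 4 + 3 ≡ 0 (mod 7), so they are inverses. Their sum is the point at infinity.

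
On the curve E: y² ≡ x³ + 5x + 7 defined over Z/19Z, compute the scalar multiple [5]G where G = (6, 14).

(7, 9)

Repeated addition: build up to 5G.
2G: tangent at (6, 14): λ = (3·6² + 5)/(2·14) ≡ 18/9. 9⁻¹ ≡ 17 (mod 19) since 9·17 = 153 ≡ 1, so λ ≡ 18·17 ≡ 2.
  x = λ² - 6 - 6 = 4 - 12 ≡ 11; y = λ·(6 - 11) - 14 ≡ 14. → (11, 14)
3G: (11, 14) + (6, 14). λ = (14 - 14)/(6 - 11) ≡ 0/14 mod 19. 14⁻¹ ≡ 15 (mod 19), so λ ≡ 0.
  x = λ² - 11 - 6 = 0 - 17 ≡ 2; y = λ·(11 - 2) - 14 ≡ 5. → (2, 5)
4G: (2, 5) + (6, 14). λ = (14 - 5)/(6 - 2) ≡ 9/4 mod 19. 4⁻¹ ≡ 5 (mod 19), so λ ≡ 7.
  x = λ² - 2 - 6 = 49 - 8 ≡ 3; y = λ·(2 - 3) - 5 ≡ 7. → (3, 7)
5G: (3, 7) + (6, 14). λ = (14 - 7)/(6 - 3) ≡ 7/3 mod 19. 3⁻¹ ≡ 13 (mod 19) since 3·13 = 39 ≡ 1, so λ ≡ 15.
  x = λ² - 3 - 6 = 225 - 9 ≡ 7; y = λ·(3 - 7) - 7 ≡ 9. → (7, 9)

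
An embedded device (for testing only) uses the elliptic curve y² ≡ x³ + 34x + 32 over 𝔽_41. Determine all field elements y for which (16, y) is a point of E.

x³ + 34x + 32 = 4672 ≡ 39 (mod 41).
Square roots of 39 mod 41: 11 and 30 (since 11² = 121 ≡ 39).

11, 30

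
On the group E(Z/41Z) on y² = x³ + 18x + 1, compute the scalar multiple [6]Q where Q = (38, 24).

(2, 39)

Double-and-add on 6 = (110)₂. Start with Q = (38, 24) for the leading 1-bit.
double: tangent at (38, 24): λ = (3·38² + 18)/(2·24) ≡ 4/7. 7⁻¹ ≡ 6 (mod 41) since 7·6 = 42 ≡ 1, so λ ≡ 4·6 ≡ 24.
  x = λ² - 38 - 38 = 576 - 76 ≡ 8; y = λ·(38 - 8) - 24 ≡ 40. → (8, 40)
add Q: (8, 40) + (38, 24). λ = (24 - 40)/(38 - 8) ≡ 25/30 mod 41. 30⁻¹ ≡ 26 (mod 41), so λ ≡ 35.
  x = λ² - 8 - 38 = 1225 - 46 ≡ 31; y = λ·(8 - 31) - 40 ≡ 16. → (31, 16)
double: tangent at (31, 16): λ = (3·31² + 18)/(2·16) ≡ 31/32. 32⁻¹ ≡ 9 (mod 41) since 32·9 = 288 ≡ 1, so λ ≡ 31·9 ≡ 33.
  x = λ² - 31 - 31 = 1089 - 62 ≡ 2; y = λ·(31 - 2) - 16 ≡ 39. → (2, 39)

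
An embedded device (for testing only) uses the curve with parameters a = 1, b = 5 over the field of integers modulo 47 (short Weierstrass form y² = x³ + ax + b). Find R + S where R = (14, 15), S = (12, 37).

(14, 15) + (12, 37). λ = (37 - 15)/(12 - 14) ≡ 22/45 mod 47. 45⁻¹ ≡ 23 (mod 47) since 45·23 = 1035 ≡ 1, so λ ≡ 36.
  x = λ² - 14 - 12 = 1296 - 26 ≡ 1; y = λ·(14 - 1) - 15 ≡ 30. → (1, 30)

(1, 30)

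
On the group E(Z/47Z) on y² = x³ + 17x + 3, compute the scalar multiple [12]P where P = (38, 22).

(30, 21)

Double-and-add on 12 = (1100)₂. Start with P = (38, 22) for the leading 1-bit.
double: tangent at (38, 22): λ = (3·38² + 17)/(2·22) ≡ 25/44. 44⁻¹ ≡ 31 (mod 47) since 44·31 = 1364 ≡ 1, so λ ≡ 25·31 ≡ 23.
  x = λ² - 38 - 38 = 529 - 76 ≡ 30; y = λ·(38 - 30) - 22 ≡ 21. → (30, 21)
add P: (30, 21) + (38, 22). λ = (22 - 21)/(38 - 30) ≡ 1/8 mod 47. 8⁻¹ ≡ 6 (mod 47), so λ ≡ 6.
  x = λ² - 30 - 38 = 36 - 68 ≡ 15; y = λ·(30 - 15) - 21 ≡ 22. → (15, 22)
double: tangent at (15, 22): λ = (3·15² + 17)/(2·22) ≡ 34/44. 44⁻¹ ≡ 31 (mod 47) since 44·31 = 1364 ≡ 1, so λ ≡ 34·31 ≡ 20.
  x = λ² - 15 - 15 = 400 - 30 ≡ 41; y = λ·(15 - 41) - 22 ≡ 22. → (41, 22)
double: tangent at (41, 22): λ = (3·41² + 17)/(2·22) ≡ 31/44. 44⁻¹ ≡ 31 (mod 47), so λ ≡ 31·31 ≡ 21.
  x = λ² - 41 - 41 = 441 - 82 ≡ 30; y = λ·(41 - 30) - 22 ≡ 21. → (30, 21)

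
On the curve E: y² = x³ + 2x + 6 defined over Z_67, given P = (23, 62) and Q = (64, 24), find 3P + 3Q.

(35, 2)

First 3P:
Repeated addition: build up to 3P.
2P: tangent at (23, 62): λ = (3·23² + 2)/(2·62) ≡ 48/57. 57⁻¹ ≡ 20 (mod 67), so λ ≡ 48·20 ≡ 22.
  x = λ² - 23 - 23 = 484 - 46 ≡ 36; y = λ·(23 - 36) - 62 ≡ 54. → (36, 54)
3P: (36, 54) + (23, 62). λ = (62 - 54)/(23 - 36) ≡ 8/54 mod 67. 54⁻¹ ≡ 36 (mod 67) since 54·36 = 1944 ≡ 1, so λ ≡ 20.
  x = λ² - 36 - 23 = 400 - 59 ≡ 6; y = λ·(36 - 6) - 54 ≡ 10. → (6, 10)
3P = (6, 10).
Next 3Q:
Repeated addition: build up to 3Q.
2Q: tangent at (64, 24): λ = (3·64² + 2)/(2·24) ≡ 29/48. 48⁻¹ ≡ 7 (mod 67), so λ ≡ 29·7 ≡ 2.
  x = λ² - 64 - 64 = 4 - 128 ≡ 10; y = λ·(64 - 10) - 24 ≡ 17. → (10, 17)
3Q: (10, 17) + (64, 24). λ = (24 - 17)/(64 - 10) ≡ 7/54 mod 67. 54⁻¹ ≡ 36 (mod 67) since 54·36 = 1944 ≡ 1, so λ ≡ 51.
  x = λ² - 10 - 64 = 2601 - 74 ≡ 48; y = λ·(10 - 48) - 17 ≡ 55. → (48, 55)
3Q = (48, 55).
Finally 3P + 3Q:
(6, 10) + (48, 55). λ = (55 - 10)/(48 - 6) ≡ 45/42 mod 67. 42⁻¹ ≡ 8 (mod 67) since 42·8 = 336 ≡ 1, so λ ≡ 25.
  x = λ² - 6 - 48 = 625 - 54 ≡ 35; y = λ·(6 - 35) - 10 ≡ 2. → (35, 2)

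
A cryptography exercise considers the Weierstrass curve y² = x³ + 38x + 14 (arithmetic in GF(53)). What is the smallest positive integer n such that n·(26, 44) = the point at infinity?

2P: tangent at (26, 44): λ = (3·26² + 38)/(2·44) ≡ 52/35. 35⁻¹ ≡ 50 (mod 53), so λ ≡ 52·50 ≡ 3.
  x = λ² - 26 - 26 = 9 - 52 ≡ 10; y = λ·(26 - 10) - 44 ≡ 4. → (10, 4)
3P: (10, 4) + (26, 44). λ = (44 - 4)/(26 - 10) ≡ 40/16 mod 53. 16⁻¹ ≡ 10 (mod 53), so λ ≡ 29.
  x = λ² - 10 - 26 = 841 - 36 ≡ 10; y = λ·(10 - 10) - 4 ≡ 49. → (10, 49)
4P: (10, 49) + (26, 44). λ = (44 - 49)/(26 - 10) ≡ 48/16 mod 53. 16⁻¹ ≡ 10 (mod 53) since 16·10 = 160 ≡ 1, so λ ≡ 3.
  x = λ² - 10 - 26 = 9 - 36 ≡ 26; y = λ·(10 - 26) - 49 ≡ 9. → (26, 9)
5P: (26, 9) + (26, 44): same x and y₁ ≡ -y₂, so the sum is the point at infinity.
5P = the point at infinity, so the order is 5.

5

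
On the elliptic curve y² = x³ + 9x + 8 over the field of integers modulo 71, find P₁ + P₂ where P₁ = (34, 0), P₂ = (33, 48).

(34, 0) + (33, 48). λ = (48 - 0)/(33 - 34) ≡ 48/70 mod 71. 70⁻¹ ≡ 70 (mod 71), so λ ≡ 23.
  x = λ² - 34 - 33 = 529 - 67 ≡ 36; y = λ·(34 - 36) - 0 ≡ 25. → (36, 25)

(36, 25)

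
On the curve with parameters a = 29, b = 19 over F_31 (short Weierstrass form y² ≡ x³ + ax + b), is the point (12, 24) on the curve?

yes

y² = 24² ≡ 18; x³ + 29x + 19 = 2095 ≡ 18 (mod 31). 18 = 18.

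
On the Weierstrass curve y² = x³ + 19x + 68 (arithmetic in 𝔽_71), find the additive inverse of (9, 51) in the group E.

-(9, 51) = (9, -51 mod 71) = (9, 20).

(9, 20)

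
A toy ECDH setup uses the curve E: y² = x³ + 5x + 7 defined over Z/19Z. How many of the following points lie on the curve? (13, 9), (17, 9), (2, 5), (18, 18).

(13, 9): 9² ≡ 5, rhs ≡ 8 → off.
(17, 9): 9² ≡ 5, rhs ≡ 8 → off.
(2, 5): 5² ≡ 6, rhs ≡ 6 → on.
(18, 18): 18² ≡ 1, rhs ≡ 1 → on.

2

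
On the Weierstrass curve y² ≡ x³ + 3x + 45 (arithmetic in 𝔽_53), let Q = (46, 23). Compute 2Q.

tangent at (46, 23): λ = (3·46² + 3)/(2·23) ≡ 44/46. 46⁻¹ ≡ 15 (mod 53) since 46·15 = 690 ≡ 1, so λ ≡ 44·15 ≡ 24.
  x = λ² - 46 - 46 = 576 - 92 ≡ 7; y = λ·(46 - 7) - 23 ≡ 12. → (7, 12)

(7, 12)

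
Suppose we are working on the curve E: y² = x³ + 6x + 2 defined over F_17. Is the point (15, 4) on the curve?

y² = 4² ≡ 16; x³ + 6x + 2 = 3467 ≡ 16 (mod 17). 16 = 16.

yes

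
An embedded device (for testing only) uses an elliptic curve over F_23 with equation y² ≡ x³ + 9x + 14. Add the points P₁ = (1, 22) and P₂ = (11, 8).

(1, 1)

(1, 22) + (11, 8). λ = (8 - 22)/(11 - 1) ≡ 9/10 mod 23. 10⁻¹ ≡ 7 (mod 23), so λ ≡ 17.
  x = λ² - 1 - 11 = 289 - 12 ≡ 1; y = λ·(1 - 1) - 22 ≡ 1. → (1, 1)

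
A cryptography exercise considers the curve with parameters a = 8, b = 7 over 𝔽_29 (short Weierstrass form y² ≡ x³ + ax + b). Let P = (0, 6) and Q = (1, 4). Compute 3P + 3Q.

(3, 0)

First 3P:
Repeated addition: build up to 3P.
2P: tangent at (0, 6): λ = (3·0² + 8)/(2·6) ≡ 8/12. 12⁻¹ ≡ 17 (mod 29), so λ ≡ 8·17 ≡ 20.
  x = λ² - 0 - 0 = 400 - 0 ≡ 23; y = λ·(0 - 23) - 6 ≡ 27. → (23, 27)
3P: (23, 27) + (0, 6). λ = (6 - 27)/(0 - 23) ≡ 8/6 mod 29. 6⁻¹ ≡ 5 (mod 29), so λ ≡ 11.
  x = λ² - 23 - 0 = 121 - 23 ≡ 11; y = λ·(23 - 11) - 27 ≡ 18. → (11, 18)
3P = (11, 18).
Next 3Q:
Repeated addition: build up to 3Q.
2Q: tangent at (1, 4): λ = (3·1² + 8)/(2·4) ≡ 11/8. 8⁻¹ ≡ 11 (mod 29) since 8·11 = 88 ≡ 1, so λ ≡ 11·11 ≡ 5.
  x = λ² - 1 - 1 = 25 - 2 ≡ 23; y = λ·(1 - 23) - 4 ≡ 2. → (23, 2)
3Q: (23, 2) + (1, 4). λ = (4 - 2)/(1 - 23) ≡ 2/7 mod 29. 7⁻¹ ≡ 25 (mod 29) since 7·25 = 175 ≡ 1, so λ ≡ 21.
  x = λ² - 23 - 1 = 441 - 24 ≡ 11; y = λ·(23 - 11) - 2 ≡ 18. → (11, 18)
3Q = (11, 18).
Finally 3P + 3Q:
tangent at (11, 18): λ = (3·11² + 8)/(2·18) ≡ 23/7. 7⁻¹ ≡ 25 (mod 29), so λ ≡ 23·25 ≡ 24.
  x = λ² - 11 - 11 = 576 - 22 ≡ 3; y = λ·(11 - 3) - 18 ≡ 0. → (3, 0)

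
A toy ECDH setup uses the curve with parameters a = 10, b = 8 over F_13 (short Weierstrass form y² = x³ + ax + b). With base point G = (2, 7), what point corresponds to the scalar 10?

O

Repeated addition: build up to 10G.
2G: tangent at (2, 7): λ = (3·2² + 10)/(2·7) ≡ 9/1. 1⁻¹ ≡ 1 (mod 13) since 1·1 = 1 ≡ 1, so λ ≡ 9·1 ≡ 9.
  x = λ² - 2 - 2 = 81 - 4 ≡ 12; y = λ·(2 - 12) - 7 ≡ 7. → (12, 7)
3G: (12, 7) + (2, 7). λ = (7 - 7)/(2 - 12) ≡ 0/3 mod 13. 3⁻¹ ≡ 9 (mod 13) since 3·9 = 27 ≡ 1, so λ ≡ 0.
  x = λ² - 12 - 2 = 0 - 14 ≡ 12; y = λ·(12 - 12) - 7 ≡ 6. → (12, 6)
4G: (12, 6) + (2, 7). λ = (7 - 6)/(2 - 12) ≡ 1/3 mod 13. 3⁻¹ ≡ 9 (mod 13) since 3·9 = 27 ≡ 1, so λ ≡ 9.
  x = λ² - 12 - 2 = 81 - 14 ≡ 2; y = λ·(12 - 2) - 6 ≡ 6. → (2, 6)
5G: (2, 6) + (2, 7): same x and y₁ ≡ -y₂, so the sum is 𝒪.
6G: 𝒪 + (2, 7) = (2, 7) (identity).
7G: tangent at (2, 7): λ = (3·2² + 10)/(2·7) ≡ 9/1. 1⁻¹ ≡ 1 (mod 13), so λ ≡ 9·1 ≡ 9.
  x = λ² - 2 - 2 = 81 - 4 ≡ 12; y = λ·(2 - 12) - 7 ≡ 7. → (12, 7)
8G: (12, 7) + (2, 7). λ = (7 - 7)/(2 - 12) ≡ 0/3 mod 13. 3⁻¹ ≡ 9 (mod 13), so λ ≡ 0.
  x = λ² - 12 - 2 = 0 - 14 ≡ 12; y = λ·(12 - 12) - 7 ≡ 6. → (12, 6)
9G: (12, 6) + (2, 7). λ = (7 - 6)/(2 - 12) ≡ 1/3 mod 13. 3⁻¹ ≡ 9 (mod 13), so λ ≡ 9.
  x = λ² - 12 - 2 = 81 - 14 ≡ 2; y = λ·(12 - 2) - 6 ≡ 6. → (2, 6)
10G: (2, 6) + (2, 7): same x and y₁ ≡ -y₂, so the sum is 𝒪.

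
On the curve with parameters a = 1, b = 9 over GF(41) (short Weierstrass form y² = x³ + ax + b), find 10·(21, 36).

(38, 26)

Write G = (21, 36).
Double-and-add on 10 = (1010)₂. Start with G = (21, 36) for the leading 1-bit.
double: tangent at (21, 36): λ = (3·21² + 1)/(2·36) ≡ 12/31. 31⁻¹ ≡ 4 (mod 41), so λ ≡ 12·4 ≡ 7.
  x = λ² - 21 - 21 = 49 - 42 ≡ 7; y = λ·(21 - 7) - 36 ≡ 21. → (7, 21)
double: tangent at (7, 21): λ = (3·7² + 1)/(2·21) ≡ 25/1. 1⁻¹ ≡ 1 (mod 41), so λ ≡ 25·1 ≡ 25.
  x = λ² - 7 - 7 = 625 - 14 ≡ 37; y = λ·(7 - 37) - 21 ≡ 8. → (37, 8)
add G: (37, 8) + (21, 36). λ = (36 - 8)/(21 - 37) ≡ 28/25 mod 41. 25⁻¹ ≡ 23 (mod 41) since 25·23 = 575 ≡ 1, so λ ≡ 29.
  x = λ² - 37 - 21 = 841 - 58 ≡ 4; y = λ·(37 - 4) - 8 ≡ 6. → (4, 6)
double: tangent at (4, 6): λ = (3·4² + 1)/(2·6) ≡ 8/12. 12⁻¹ ≡ 24 (mod 41), so λ ≡ 8·24 ≡ 28.
  x = λ² - 4 - 4 = 784 - 8 ≡ 38; y = λ·(4 - 38) - 6 ≡ 26. → (38, 26)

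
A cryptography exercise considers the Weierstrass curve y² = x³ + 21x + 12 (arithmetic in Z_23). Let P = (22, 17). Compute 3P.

(21, 13)

Repeated addition: build up to 3P.
2P: tangent at (22, 17): λ = (3·22² + 21)/(2·17) ≡ 1/11. 11⁻¹ ≡ 21 (mod 23) since 11·21 = 231 ≡ 1, so λ ≡ 1·21 ≡ 21.
  x = λ² - 22 - 22 = 441 - 44 ≡ 6; y = λ·(22 - 6) - 17 ≡ 20. → (6, 20)
3P: (6, 20) + (22, 17). λ = (17 - 20)/(22 - 6) ≡ 20/16 mod 23. 16⁻¹ ≡ 13 (mod 23), so λ ≡ 7.
  x = λ² - 6 - 22 = 49 - 28 ≡ 21; y = λ·(6 - 21) - 20 ≡ 13. → (21, 13)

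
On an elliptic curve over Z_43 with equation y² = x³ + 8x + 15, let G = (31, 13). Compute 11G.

(6, 35)

Double-and-add on 11 = (1011)₂. Start with G = (31, 13) for the leading 1-bit.
double: tangent at (31, 13): λ = (3·31² + 8)/(2·13) ≡ 10/26. 26⁻¹ ≡ 5 (mod 43) since 26·5 = 130 ≡ 1, so λ ≡ 10·5 ≡ 7.
  x = λ² - 31 - 31 = 49 - 62 ≡ 30; y = λ·(31 - 30) - 13 ≡ 37. → (30, 37)
double: tangent at (30, 37): λ = (3·30² + 8)/(2·37) ≡ 42/31. 31⁻¹ ≡ 25 (mod 43), so λ ≡ 42·25 ≡ 18.
  x = λ² - 30 - 30 = 324 - 60 ≡ 6; y = λ·(30 - 6) - 37 ≡ 8. → (6, 8)
add G: (6, 8) + (31, 13). λ = (13 - 8)/(31 - 6) ≡ 5/25 mod 43. 25⁻¹ ≡ 31 (mod 43) since 25·31 = 775 ≡ 1, so λ ≡ 26.
  x = λ² - 6 - 31 = 676 - 37 ≡ 37; y = λ·(6 - 37) - 8 ≡ 3. → (37, 3)
double: tangent at (37, 3): λ = (3·37² + 8)/(2·3) ≡ 30/6. 6⁻¹ ≡ 36 (mod 43), so λ ≡ 30·36 ≡ 5.
  x = λ² - 37 - 37 = 25 - 74 ≡ 37; y = λ·(37 - 37) - 3 ≡ 40. → (37, 40)
add G: (37, 40) + (31, 13). λ = (13 - 40)/(31 - 37) ≡ 16/37 mod 43. 37⁻¹ ≡ 7 (mod 43) since 37·7 = 259 ≡ 1, so λ ≡ 26.
  x = λ² - 37 - 31 = 676 - 68 ≡ 6; y = λ·(37 - 6) - 40 ≡ 35. → (6, 35)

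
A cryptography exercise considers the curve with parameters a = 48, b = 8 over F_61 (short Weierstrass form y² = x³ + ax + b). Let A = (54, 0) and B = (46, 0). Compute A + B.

(22, 0)

(54, 0) + (46, 0). λ = (0 - 0)/(46 - 54) ≡ 0/53 mod 61. 53⁻¹ ≡ 38 (mod 61) since 53·38 = 2014 ≡ 1, so λ ≡ 0.
  x = λ² - 54 - 46 = 0 - 100 ≡ 22; y = λ·(54 - 22) - 0 ≡ 0. → (22, 0)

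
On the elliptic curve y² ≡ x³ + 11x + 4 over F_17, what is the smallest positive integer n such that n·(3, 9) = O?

11

2P: tangent at (3, 9): λ = (3·3² + 11)/(2·9) ≡ 4/1. 1⁻¹ ≡ 1 (mod 17) since 1·1 = 1 ≡ 1, so λ ≡ 4·1 ≡ 4.
  x = λ² - 3 - 3 = 16 - 6 ≡ 10; y = λ·(3 - 10) - 9 ≡ 14. → (10, 14)
3P: (10, 14) + (3, 9). λ = (9 - 14)/(3 - 10) ≡ 12/10 mod 17. 10⁻¹ ≡ 12 (mod 17), so λ ≡ 8.
  x = λ² - 10 - 3 = 64 - 13 ≡ 0; y = λ·(10 - 0) - 14 ≡ 15. → (0, 15)
4P: (0, 15) + (3, 9). λ = (9 - 15)/(3 - 0) ≡ 11/3 mod 17. 3⁻¹ ≡ 6 (mod 17) since 3·6 = 18 ≡ 1, so λ ≡ 15.
  x = λ² - 0 - 3 = 225 - 3 ≡ 1; y = λ·(0 - 1) - 15 ≡ 4. → (1, 4)
5P: (1, 4) + (3, 9). λ = (9 - 4)/(3 - 1) ≡ 5/2 mod 17. 2⁻¹ ≡ 9 (mod 17) since 2·9 = 18 ≡ 1, so λ ≡ 11.
  x = λ² - 1 - 3 = 121 - 4 ≡ 15; y = λ·(1 - 15) - 4 ≡ 12. → (15, 12)
6P: (15, 12) + (3, 9). λ = (9 - 12)/(3 - 15) ≡ 14/5 mod 17. 5⁻¹ ≡ 7 (mod 17) since 5·7 = 35 ≡ 1, so λ ≡ 13.
  x = λ² - 15 - 3 = 169 - 18 ≡ 15; y = λ·(15 - 15) - 12 ≡ 5. → (15, 5)
7P: (15, 5) + (3, 9). λ = (9 - 5)/(3 - 15) ≡ 4/5 mod 17. 5⁻¹ ≡ 7 (mod 17) since 5·7 = 35 ≡ 1, so λ ≡ 11.
  x = λ² - 15 - 3 = 121 - 18 ≡ 1; y = λ·(15 - 1) - 5 ≡ 13. → (1, 13)
8P: (1, 13) + (3, 9). λ = (9 - 13)/(3 - 1) ≡ 13/2 mod 17. 2⁻¹ ≡ 9 (mod 17) since 2·9 = 18 ≡ 1, so λ ≡ 15.
  x = λ² - 1 - 3 = 225 - 4 ≡ 0; y = λ·(1 - 0) - 13 ≡ 2. → (0, 2)
9P: (0, 2) + (3, 9). λ = (9 - 2)/(3 - 0) ≡ 7/3 mod 17. 3⁻¹ ≡ 6 (mod 17) since 3·6 = 18 ≡ 1, so λ ≡ 8.
  x = λ² - 0 - 3 = 64 - 3 ≡ 10; y = λ·(0 - 10) - 2 ≡ 3. → (10, 3)
10P: (10, 3) + (3, 9). λ = (9 - 3)/(3 - 10) ≡ 6/10 mod 17. 10⁻¹ ≡ 12 (mod 17) since 10·12 = 120 ≡ 1, so λ ≡ 4.
  x = λ² - 10 - 3 = 16 - 13 ≡ 3; y = λ·(10 - 3) - 3 ≡ 8. → (3, 8)
11P: (3, 8) + (3, 9): same x and y₁ ≡ -y₂, so the sum is O.
11P = O, so the order is 11.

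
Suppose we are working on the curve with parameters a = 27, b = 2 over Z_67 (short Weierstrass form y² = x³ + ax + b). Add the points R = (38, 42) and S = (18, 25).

(34, 15)

(38, 42) + (18, 25). λ = (25 - 42)/(18 - 38) ≡ 50/47 mod 67. 47⁻¹ ≡ 10 (mod 67), so λ ≡ 31.
  x = λ² - 38 - 18 = 961 - 56 ≡ 34; y = λ·(38 - 34) - 42 ≡ 15. → (34, 15)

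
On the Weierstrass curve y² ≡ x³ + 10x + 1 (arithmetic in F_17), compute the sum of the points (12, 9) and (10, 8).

(12, 9) + (10, 8). λ = (8 - 9)/(10 - 12) ≡ 16/15 mod 17. 15⁻¹ ≡ 8 (mod 17), so λ ≡ 9.
  x = λ² - 12 - 10 = 81 - 22 ≡ 8; y = λ·(12 - 8) - 9 ≡ 10. → (8, 10)

(8, 10)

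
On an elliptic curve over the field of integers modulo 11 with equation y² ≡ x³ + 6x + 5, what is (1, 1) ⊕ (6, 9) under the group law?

(1, 1) + (6, 9). λ = (9 - 1)/(6 - 1) ≡ 8/5 mod 11. 5⁻¹ ≡ 9 (mod 11), so λ ≡ 6.
  x = λ² - 1 - 6 = 36 - 7 ≡ 7; y = λ·(1 - 7) - 1 ≡ 7. → (7, 7)

(7, 7)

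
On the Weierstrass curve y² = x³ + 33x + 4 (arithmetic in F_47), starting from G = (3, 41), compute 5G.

(35, 29)

Double-and-add on 5 = (101)₂. Start with G = (3, 41) for the leading 1-bit.
double: tangent at (3, 41): λ = (3·3² + 33)/(2·41) ≡ 13/35. 35⁻¹ ≡ 43 (mod 47), so λ ≡ 13·43 ≡ 42.
  x = λ² - 3 - 3 = 1764 - 6 ≡ 19; y = λ·(3 - 19) - 41 ≡ 39. → (19, 39)
double: tangent at (19, 39): λ = (3·19² + 33)/(2·39) ≡ 35/31. 31⁻¹ ≡ 44 (mod 47), so λ ≡ 35·44 ≡ 36.
  x = λ² - 19 - 19 = 1296 - 38 ≡ 36; y = λ·(19 - 36) - 39 ≡ 7. → (36, 7)
add G: (36, 7) + (3, 41). λ = (41 - 7)/(3 - 36) ≡ 34/14 mod 47. 14⁻¹ ≡ 37 (mod 47), so λ ≡ 36.
  x = λ² - 36 - 3 = 1296 - 39 ≡ 35; y = λ·(36 - 35) - 7 ≡ 29. → (35, 29)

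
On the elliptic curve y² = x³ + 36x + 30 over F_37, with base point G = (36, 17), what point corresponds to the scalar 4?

(25, 33)

Double-and-add on 4 = (100)₂. Start with G = (36, 17) for the leading 1-bit.
double: tangent at (36, 17): λ = (3·36² + 36)/(2·17) ≡ 2/34. 34⁻¹ ≡ 12 (mod 37), so λ ≡ 2·12 ≡ 24.
  x = λ² - 36 - 36 = 576 - 72 ≡ 23; y = λ·(36 - 23) - 17 ≡ 36. → (23, 36)
double: tangent at (23, 36): λ = (3·23² + 36)/(2·36) ≡ 32/35. 35⁻¹ ≡ 18 (mod 37), so λ ≡ 32·18 ≡ 21.
  x = λ² - 23 - 23 = 441 - 46 ≡ 25; y = λ·(23 - 25) - 36 ≡ 33. → (25, 33)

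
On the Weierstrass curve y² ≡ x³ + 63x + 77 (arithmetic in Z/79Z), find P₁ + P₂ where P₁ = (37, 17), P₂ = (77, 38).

(37, 17) + (77, 38). λ = (38 - 17)/(77 - 37) ≡ 21/40 mod 79. 40⁻¹ ≡ 2 (mod 79) since 40·2 = 80 ≡ 1, so λ ≡ 42.
  x = λ² - 37 - 77 = 1764 - 114 ≡ 70; y = λ·(37 - 70) - 17 ≡ 19. → (70, 19)

(70, 19)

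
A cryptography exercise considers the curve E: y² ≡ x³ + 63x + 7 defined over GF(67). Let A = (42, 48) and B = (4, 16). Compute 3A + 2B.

(15, 46)

First 3A:
Repeated addition: build up to 3A.
2A: tangent at (42, 48): λ = (3·42² + 63)/(2·48) ≡ 62/29. 29⁻¹ ≡ 37 (mod 67) since 29·37 = 1073 ≡ 1, so λ ≡ 62·37 ≡ 16.
  x = λ² - 42 - 42 = 256 - 84 ≡ 38; y = λ·(42 - 38) - 48 ≡ 16. → (38, 16)
3A: (38, 16) + (42, 48). λ = (48 - 16)/(42 - 38) ≡ 32/4 mod 67. 4⁻¹ ≡ 17 (mod 67), so λ ≡ 8.
  x = λ² - 38 - 42 = 64 - 80 ≡ 51; y = λ·(38 - 51) - 16 ≡ 14. → (51, 14)
3A = (51, 14).
Next 2B:
Repeated addition: build up to 2B.
2B: tangent at (4, 16): λ = (3·4² + 63)/(2·16) ≡ 44/32. 32⁻¹ ≡ 44 (mod 67) since 32·44 = 1408 ≡ 1, so λ ≡ 44·44 ≡ 60.
  x = λ² - 4 - 4 = 3600 - 8 ≡ 41; y = λ·(4 - 41) - 16 ≡ 42. → (41, 42)
2B = (41, 42).
Finally 3A + 2B:
(51, 14) + (41, 42). λ = (42 - 14)/(41 - 51) ≡ 28/57 mod 67. 57⁻¹ ≡ 20 (mod 67), so λ ≡ 24.
  x = λ² - 51 - 41 = 576 - 92 ≡ 15; y = λ·(51 - 15) - 14 ≡ 46. → (15, 46)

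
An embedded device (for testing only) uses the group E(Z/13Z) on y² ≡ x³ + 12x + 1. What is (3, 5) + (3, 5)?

tangent at (3, 5): λ = (3·3² + 12)/(2·5) ≡ 0/10. 10⁻¹ ≡ 4 (mod 13) since 10·4 = 40 ≡ 1, so λ ≡ 0·4 ≡ 0.
  x = λ² - 3 - 3 = 0 - 6 ≡ 7; y = λ·(3 - 7) - 5 ≡ 8. → (7, 8)

(7, 8)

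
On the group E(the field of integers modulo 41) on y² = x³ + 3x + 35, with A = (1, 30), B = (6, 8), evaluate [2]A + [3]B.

First 2A:
Repeated addition: build up to 2A.
2A: tangent at (1, 30): λ = (3·1² + 3)/(2·30) ≡ 6/19. 19⁻¹ ≡ 13 (mod 41) since 19·13 = 247 ≡ 1, so λ ≡ 6·13 ≡ 37.
  x = λ² - 1 - 1 = 1369 - 2 ≡ 14; y = λ·(1 - 14) - 30 ≡ 22. → (14, 22)
2A = (14, 22).
Next 3B:
Repeated addition: build up to 3B.
2B: tangent at (6, 8): λ = (3·6² + 3)/(2·8) ≡ 29/16. 16⁻¹ ≡ 18 (mod 41) since 16·18 = 288 ≡ 1, so λ ≡ 29·18 ≡ 30.
  x = λ² - 6 - 6 = 900 - 12 ≡ 27; y = λ·(6 - 27) - 8 ≡ 18. → (27, 18)
3B: (27, 18) + (6, 8). λ = (8 - 18)/(6 - 27) ≡ 31/20 mod 41. 20⁻¹ ≡ 39 (mod 41), so λ ≡ 20.
  x = λ² - 27 - 6 = 400 - 33 ≡ 39; y = λ·(27 - 39) - 18 ≡ 29. → (39, 29)
3B = (39, 29).
Finally 2A + 3B:
(14, 22) + (39, 29). λ = (29 - 22)/(39 - 14) ≡ 7/25 mod 41. 25⁻¹ ≡ 23 (mod 41) since 25·23 = 575 ≡ 1, so λ ≡ 38.
  x = λ² - 14 - 39 = 1444 - 53 ≡ 38; y = λ·(14 - 38) - 22 ≡ 9. → (38, 9)

(38, 9)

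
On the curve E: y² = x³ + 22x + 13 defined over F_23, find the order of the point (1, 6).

2P: tangent at (1, 6): λ = (3·1² + 22)/(2·6) ≡ 2/12. 12⁻¹ ≡ 2 (mod 23), so λ ≡ 2·2 ≡ 4.
  x = λ² - 1 - 1 = 16 - 2 ≡ 14; y = λ·(1 - 14) - 6 ≡ 11. → (14, 11)
3P: (14, 11) + (1, 6). λ = (6 - 11)/(1 - 14) ≡ 18/10 mod 23. 10⁻¹ ≡ 7 (mod 23), so λ ≡ 11.
  x = λ² - 14 - 1 = 121 - 15 ≡ 14; y = λ·(14 - 14) - 11 ≡ 12. → (14, 12)
4P: (14, 12) + (1, 6). λ = (6 - 12)/(1 - 14) ≡ 17/10 mod 23. 10⁻¹ ≡ 7 (mod 23) since 10·7 = 70 ≡ 1, so λ ≡ 4.
  x = λ² - 14 - 1 = 16 - 15 ≡ 1; y = λ·(14 - 1) - 12 ≡ 17. → (1, 17)
5P: (1, 17) + (1, 6): same x and y₁ ≡ -y₂, so the sum is O.
5P = O, so the order is 5.

5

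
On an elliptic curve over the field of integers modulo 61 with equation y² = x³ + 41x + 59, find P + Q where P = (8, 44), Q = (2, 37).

(10, 35)

(8, 44) + (2, 37). λ = (37 - 44)/(2 - 8) ≡ 54/55 mod 61. 55⁻¹ ≡ 10 (mod 61) since 55·10 = 550 ≡ 1, so λ ≡ 52.
  x = λ² - 8 - 2 = 2704 - 10 ≡ 10; y = λ·(8 - 10) - 44 ≡ 35. → (10, 35)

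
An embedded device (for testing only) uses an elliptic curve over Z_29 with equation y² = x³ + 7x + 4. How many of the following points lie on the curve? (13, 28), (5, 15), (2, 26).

1

(13, 28): 28² ≡ 1, rhs ≡ 1 → on.
(5, 15): 15² ≡ 22, rhs ≡ 19 → off.
(2, 26): 26² ≡ 9, rhs ≡ 26 → off.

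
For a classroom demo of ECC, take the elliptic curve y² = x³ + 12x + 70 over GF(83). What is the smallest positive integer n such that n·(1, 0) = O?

2

2P: (1, 0) + (1, 0): same x and y₁ ≡ -y₂, so the sum is O.
2P = O, so the order is 2.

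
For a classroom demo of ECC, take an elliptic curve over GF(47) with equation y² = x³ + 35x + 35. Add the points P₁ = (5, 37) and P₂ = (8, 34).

(35, 40)

(5, 37) + (8, 34). λ = (34 - 37)/(8 - 5) ≡ 44/3 mod 47. 3⁻¹ ≡ 16 (mod 47) since 3·16 = 48 ≡ 1, so λ ≡ 46.
  x = λ² - 5 - 8 = 2116 - 13 ≡ 35; y = λ·(5 - 35) - 37 ≡ 40. → (35, 40)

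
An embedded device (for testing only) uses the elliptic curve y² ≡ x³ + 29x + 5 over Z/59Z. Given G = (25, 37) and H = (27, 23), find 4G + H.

First 4G:
Double-and-add on 4 = (100)₂. Start with G = (25, 37) for the leading 1-bit.
double: tangent at (25, 37): λ = (3·25² + 29)/(2·37) ≡ 16/15. 15⁻¹ ≡ 4 (mod 59) since 15·4 = 60 ≡ 1, so λ ≡ 16·4 ≡ 5.
  x = λ² - 25 - 25 = 25 - 50 ≡ 34; y = λ·(25 - 34) - 37 ≡ 36. → (34, 36)
double: tangent at (34, 36): λ = (3·34² + 29)/(2·36) ≡ 16/13. 13⁻¹ ≡ 50 (mod 59) since 13·50 = 650 ≡ 1, so λ ≡ 16·50 ≡ 33.
  x = λ² - 34 - 34 = 1089 - 68 ≡ 18; y = λ·(34 - 18) - 36 ≡ 20. → (18, 20)
4G = (18, 20).
Finally 4G + H:
(18, 20) + (27, 23). λ = (23 - 20)/(27 - 18) ≡ 3/9 mod 59. 9⁻¹ ≡ 46 (mod 59), so λ ≡ 20.
  x = λ² - 18 - 27 = 400 - 45 ≡ 1; y = λ·(18 - 1) - 20 ≡ 25. → (1, 25)

(1, 25)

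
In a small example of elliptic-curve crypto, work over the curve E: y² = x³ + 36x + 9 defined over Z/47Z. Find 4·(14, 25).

Write G = (14, 25).
Repeated addition: build up to 4G.
2G: tangent at (14, 25): λ = (3·14² + 36)/(2·25) ≡ 13/3. 3⁻¹ ≡ 16 (mod 47), so λ ≡ 13·16 ≡ 20.
  x = λ² - 14 - 14 = 400 - 28 ≡ 43; y = λ·(14 - 43) - 25 ≡ 6. → (43, 6)
3G: (43, 6) + (14, 25). λ = (25 - 6)/(14 - 43) ≡ 19/18 mod 47. 18⁻¹ ≡ 34 (mod 47), so λ ≡ 35.
  x = λ² - 43 - 14 = 1225 - 57 ≡ 40; y = λ·(43 - 40) - 6 ≡ 5. → (40, 5)
4G: (40, 5) + (14, 25). λ = (25 - 5)/(14 - 40) ≡ 20/21 mod 47. 21⁻¹ ≡ 9 (mod 47), so λ ≡ 39.
  x = λ² - 40 - 14 = 1521 - 54 ≡ 10; y = λ·(40 - 10) - 5 ≡ 37. → (10, 37)

(10, 37)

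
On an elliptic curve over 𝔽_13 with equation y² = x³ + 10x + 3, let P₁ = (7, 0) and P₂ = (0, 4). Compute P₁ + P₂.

(5, 10)

(7, 0) + (0, 4). λ = (4 - 0)/(0 - 7) ≡ 4/6 mod 13. 6⁻¹ ≡ 11 (mod 13), so λ ≡ 5.
  x = λ² - 7 - 0 = 25 - 7 ≡ 5; y = λ·(7 - 5) - 0 ≡ 10. → (5, 10)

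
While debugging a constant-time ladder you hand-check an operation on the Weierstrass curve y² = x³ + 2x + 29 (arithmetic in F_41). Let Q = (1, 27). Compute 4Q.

Double-and-add on 4 = (100)₂. Start with Q = (1, 27) for the leading 1-bit.
double: tangent at (1, 27): λ = (3·1² + 2)/(2·27) ≡ 5/13. 13⁻¹ ≡ 19 (mod 41) since 13·19 = 247 ≡ 1, so λ ≡ 5·19 ≡ 13.
  x = λ² - 1 - 1 = 169 - 2 ≡ 3; y = λ·(1 - 3) - 27 ≡ 29. → (3, 29)
double: tangent at (3, 29): λ = (3·3² + 2)/(2·29) ≡ 29/17. 17⁻¹ ≡ 29 (mod 41), so λ ≡ 29·29 ≡ 21.
  x = λ² - 3 - 3 = 441 - 6 ≡ 25; y = λ·(3 - 25) - 29 ≡ 1. → (25, 1)

(25, 1)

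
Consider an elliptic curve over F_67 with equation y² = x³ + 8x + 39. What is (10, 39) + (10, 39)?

tangent at (10, 39): λ = (3·10² + 8)/(2·39) ≡ 40/11. 11⁻¹ ≡ 61 (mod 67) since 11·61 = 671 ≡ 1, so λ ≡ 40·61 ≡ 28.
  x = λ² - 10 - 10 = 784 - 20 ≡ 27; y = λ·(10 - 27) - 39 ≡ 21. → (27, 21)

(27, 21)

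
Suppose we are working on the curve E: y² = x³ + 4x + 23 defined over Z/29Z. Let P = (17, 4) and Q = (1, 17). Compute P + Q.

(17, 4) + (1, 17). λ = (17 - 4)/(1 - 17) ≡ 13/13 mod 29. 13⁻¹ ≡ 9 (mod 29), so λ ≡ 1.
  x = λ² - 17 - 1 = 1 - 18 ≡ 12; y = λ·(17 - 12) - 4 ≡ 1. → (12, 1)

(12, 1)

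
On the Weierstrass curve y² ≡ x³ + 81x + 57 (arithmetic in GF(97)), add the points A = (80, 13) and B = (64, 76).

(80, 13) + (64, 76). λ = (76 - 13)/(64 - 80) ≡ 63/81 mod 97. 81⁻¹ ≡ 6 (mod 97), so λ ≡ 87.
  x = λ² - 80 - 64 = 7569 - 144 ≡ 53; y = λ·(80 - 53) - 13 ≡ 8. → (53, 8)

(53, 8)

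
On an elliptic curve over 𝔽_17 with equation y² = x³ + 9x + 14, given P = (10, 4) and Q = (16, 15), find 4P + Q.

First 4P:
Double-and-add on 4 = (100)₂. Start with P = (10, 4) for the leading 1-bit.
double: tangent at (10, 4): λ = (3·10² + 9)/(2·4) ≡ 3/8. 8⁻¹ ≡ 15 (mod 17) since 8·15 = 120 ≡ 1, so λ ≡ 3·15 ≡ 11.
  x = λ² - 10 - 10 = 121 - 20 ≡ 16; y = λ·(10 - 16) - 4 ≡ 15. → (16, 15)
double: tangent at (16, 15): λ = (3·16² + 9)/(2·15) ≡ 12/13. 13⁻¹ ≡ 4 (mod 17), so λ ≡ 12·4 ≡ 14.
  x = λ² - 16 - 16 = 196 - 32 ≡ 11; y = λ·(16 - 11) - 15 ≡ 4. → (11, 4)
4P = (11, 4).
Finally 4P + Q:
(11, 4) + (16, 15). λ = (15 - 4)/(16 - 11) ≡ 11/5 mod 17. 5⁻¹ ≡ 7 (mod 17), so λ ≡ 9.
  x = λ² - 11 - 16 = 81 - 27 ≡ 3; y = λ·(11 - 3) - 4 ≡ 0. → (3, 0)

(3, 0)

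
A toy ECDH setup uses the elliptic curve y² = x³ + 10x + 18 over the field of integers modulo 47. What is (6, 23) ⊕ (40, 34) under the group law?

(6, 23) + (40, 34). λ = (34 - 23)/(40 - 6) ≡ 11/34 mod 47. 34⁻¹ ≡ 18 (mod 47), so λ ≡ 10.
  x = λ² - 6 - 40 = 100 - 46 ≡ 7; y = λ·(6 - 7) - 23 ≡ 14. → (7, 14)

(7, 14)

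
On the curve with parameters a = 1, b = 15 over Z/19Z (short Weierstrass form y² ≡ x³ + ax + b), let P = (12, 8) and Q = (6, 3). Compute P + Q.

(17, 10)

(12, 8) + (6, 3). λ = (3 - 8)/(6 - 12) ≡ 14/13 mod 19. 13⁻¹ ≡ 3 (mod 19) since 13·3 = 39 ≡ 1, so λ ≡ 4.
  x = λ² - 12 - 6 = 16 - 18 ≡ 17; y = λ·(12 - 17) - 8 ≡ 10. → (17, 10)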